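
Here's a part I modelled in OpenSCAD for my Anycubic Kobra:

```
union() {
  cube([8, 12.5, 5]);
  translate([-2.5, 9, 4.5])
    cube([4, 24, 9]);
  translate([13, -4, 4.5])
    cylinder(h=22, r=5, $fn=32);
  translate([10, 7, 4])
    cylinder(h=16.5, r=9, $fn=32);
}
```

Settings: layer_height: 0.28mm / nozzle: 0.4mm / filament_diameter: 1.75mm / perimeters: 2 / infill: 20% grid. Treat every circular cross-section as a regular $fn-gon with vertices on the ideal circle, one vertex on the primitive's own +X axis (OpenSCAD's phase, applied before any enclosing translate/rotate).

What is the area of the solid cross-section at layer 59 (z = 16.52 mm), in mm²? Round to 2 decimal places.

At z = 16.52 mm: the cube is not intersected at this z (z outside [0, 5]); the cube at (-2.5, 9) does not reach this height (z outside [4.5, 13.5]); the r=5 cylinder at (13, -4) gives a regular 32-gon of circumradius 5 (constant along its height) (area = (32/2)·5.000²·sin(360°/32) = 78.04 mm²); the r=9 cylinder at (10, 7) contributes a regular 32-gon of circumradius 9 (area = (32/2)·9.000²·sin(360°/32) = 252.84 mm²); Combining (union): the regions partially overlap — summed areas 330.87 mm² minus the doubly-counted overlap 13.22 mm² gives 317.66 mm² — area = 317.66 mm². Overall, the cross-section is a single solid region. Net area = 317.66 mm².

317.66 mm²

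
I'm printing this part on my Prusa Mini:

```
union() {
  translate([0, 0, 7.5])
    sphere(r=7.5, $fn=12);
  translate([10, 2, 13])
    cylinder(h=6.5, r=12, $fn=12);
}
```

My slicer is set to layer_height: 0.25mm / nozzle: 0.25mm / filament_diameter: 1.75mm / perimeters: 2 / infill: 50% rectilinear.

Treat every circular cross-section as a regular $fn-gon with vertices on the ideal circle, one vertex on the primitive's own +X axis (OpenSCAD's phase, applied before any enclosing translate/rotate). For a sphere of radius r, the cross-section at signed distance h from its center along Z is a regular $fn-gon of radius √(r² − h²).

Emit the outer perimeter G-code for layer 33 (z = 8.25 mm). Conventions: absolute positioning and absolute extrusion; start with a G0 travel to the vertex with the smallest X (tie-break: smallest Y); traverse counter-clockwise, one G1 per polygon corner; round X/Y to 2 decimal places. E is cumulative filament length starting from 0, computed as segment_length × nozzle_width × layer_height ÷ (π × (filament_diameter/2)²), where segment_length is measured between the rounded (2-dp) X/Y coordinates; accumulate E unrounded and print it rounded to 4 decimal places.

At z = 8.25 mm: the r=7.5 sphere contributes a regular 12-gon of circumradius √(7.5²−0.75²) = 7.462; the cylinder at (10, 2) does not reach this height (z outside [13, 19.5]); Taking the union: only the r=7.5 sphere is present, so the union is just that shape — 1 connected region. The outline is a single polygon with 12 vertices. Extrusion per mm of travel: 0.25 × 0.25 / (π × 0.875²) = 0.025984. Accumulating E over each segment gives final E = 1.2040.

G0 X-7.46 Y0.00 Z8.25
G1 X-6.46 Y-3.73 E0.1003
G1 X-3.73 Y-6.46 E0.2007
G1 X0.00 Y-7.46 E0.3010
G1 X3.73 Y-6.46 E0.4014
G1 X6.46 Y-3.73 E0.5017
G1 X7.46 Y0.00 E0.6020
G1 X6.46 Y3.73 E0.7024
G1 X3.73 Y6.46 E0.8027
G1 X0.00 Y7.46 E0.9030
G1 X-3.73 Y6.46 E1.0034
G1 X-6.46 Y3.73 E1.1037
G1 X-7.46 Y0.00 E1.2040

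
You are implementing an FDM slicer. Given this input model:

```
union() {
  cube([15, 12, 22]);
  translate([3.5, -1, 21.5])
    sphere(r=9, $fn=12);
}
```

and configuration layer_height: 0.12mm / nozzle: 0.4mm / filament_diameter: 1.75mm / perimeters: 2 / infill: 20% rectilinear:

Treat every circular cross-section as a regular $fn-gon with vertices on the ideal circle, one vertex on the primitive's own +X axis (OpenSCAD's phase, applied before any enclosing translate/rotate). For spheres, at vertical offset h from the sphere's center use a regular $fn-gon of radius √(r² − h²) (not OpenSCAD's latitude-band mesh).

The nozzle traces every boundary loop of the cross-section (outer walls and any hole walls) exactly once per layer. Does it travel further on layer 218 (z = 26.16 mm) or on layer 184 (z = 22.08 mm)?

Layer 218 (z = 26.16): the cube is absent (z outside [0, 22]); the r=9 sphere at (3.5, -1) contributes a regular 12-gon of circumradius √(9²−4.66²) = 7.700 (perimeter = 2·12·7.700·sin(180°/12) = 47.83 mm); Taking the union: only the r=9 sphere at (3.5, -1) is present, so the union is just that shape — boundary = 47.83 mm. So its perimeter = 47.83 mm. Layer 184 (z = 22.08): the cube is absent (z outside [0, 22]); the sphere at (3.5, -1): section is a regular 12-gon, circumradius = √(r²−h²) = √(9²−0.58²) = 8.981 (perimeter = 2·12·8.981·sin(180°/12) = 55.79 mm); Combining (union): only the r=9 sphere at (3.5, -1) is present, so the union is just that shape — boundary = 55.79 mm. So its perimeter = 55.79 mm. Layer 184 is larger (55.79 vs 47.83 mm).

layer 184 (z = 22.08 mm)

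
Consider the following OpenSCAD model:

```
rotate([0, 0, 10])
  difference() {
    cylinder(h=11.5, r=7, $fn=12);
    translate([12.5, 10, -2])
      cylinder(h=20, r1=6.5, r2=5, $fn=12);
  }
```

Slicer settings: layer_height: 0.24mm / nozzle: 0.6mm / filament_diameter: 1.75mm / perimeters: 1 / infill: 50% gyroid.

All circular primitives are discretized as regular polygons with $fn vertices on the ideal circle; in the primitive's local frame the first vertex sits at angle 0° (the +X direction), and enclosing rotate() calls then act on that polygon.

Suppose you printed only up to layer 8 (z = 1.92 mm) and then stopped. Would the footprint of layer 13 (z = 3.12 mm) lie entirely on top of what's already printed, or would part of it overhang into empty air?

entirely on top

Compare the two slices. At z = 1.92: the r=7 cylinder gives a regular 12-gon of circumradius 7 (constant along its height) (area = (12/2)·7.000²·sin(360°/12) = 147.00 mm²); the cone at (12.5, 10) (r1=6.5→r2=5) has section circumradius 6.206 here — a regular 12-gon (area = (12/2)·6.206²·sin(360°/12) = 115.54 mm²); After the difference (first − rest): starting from the r=7 cylinder (147.00 mm²), the cone at (12.5, 10) misses the remaining region (no effect) — area = 147.00 mm²; (whole slice rotated 10° about Z — lengths, areas and connectivity unchanged). At z = 3.12: the r=7 cylinder gives a regular 12-gon of circumradius 7 (constant along its height) (area = (12/2)·7.000²·sin(360°/12) = 147.00 mm²); the cone at (12.5, 10): at t=0.256 of its height the radius interpolates to r₁+(r₂−r₁)t = 6.116, giving a regular 12-gon of that circumradius (area = (12/2)·6.116²·sin(360°/12) = 112.22 mm²); After the difference (first − rest): starting from the r=7 cylinder (147.00 mm²), the cone at (12.5, 10) misses the remaining region (no effect) — area = 147.00 mm²; (whole slice rotated 10° about Z — lengths, areas and connectivity unchanged). Checking containment: the cross-section at z = 3.12 is a subset of the cross-section at z = 1.92.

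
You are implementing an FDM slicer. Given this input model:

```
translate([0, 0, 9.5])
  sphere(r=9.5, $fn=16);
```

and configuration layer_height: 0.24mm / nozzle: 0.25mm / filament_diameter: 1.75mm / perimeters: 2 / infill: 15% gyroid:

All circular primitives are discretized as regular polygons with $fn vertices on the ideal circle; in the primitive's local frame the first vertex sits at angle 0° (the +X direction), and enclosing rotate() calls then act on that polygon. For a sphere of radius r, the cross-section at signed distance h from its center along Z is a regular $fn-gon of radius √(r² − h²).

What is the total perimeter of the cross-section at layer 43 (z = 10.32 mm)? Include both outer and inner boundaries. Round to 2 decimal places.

At z = 10.32 mm: the sphere: section is a regular 16-gon, circumradius = √(r²−h²) = √(9.5²−0.82²) = 9.465 (perimeter = 2·16·9.465·sin(180°/16) = 59.09 mm). Overall, the cross-section is a single solid region. Total boundary length (outer) = 59.09 mm.

59.09 mm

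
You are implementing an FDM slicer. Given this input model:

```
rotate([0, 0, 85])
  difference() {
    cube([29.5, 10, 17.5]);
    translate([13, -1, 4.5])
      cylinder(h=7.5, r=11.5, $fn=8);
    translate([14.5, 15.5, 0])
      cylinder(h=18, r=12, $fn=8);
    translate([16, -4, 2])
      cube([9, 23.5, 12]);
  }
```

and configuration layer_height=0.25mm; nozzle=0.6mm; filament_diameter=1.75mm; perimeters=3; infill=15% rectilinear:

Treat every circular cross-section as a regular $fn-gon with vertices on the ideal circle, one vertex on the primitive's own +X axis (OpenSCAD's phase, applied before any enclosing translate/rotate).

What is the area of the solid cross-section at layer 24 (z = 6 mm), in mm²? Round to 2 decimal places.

At z = 6 mm: the cube (footprint 29.5×10) is included at this height (area 295.00 mm²); the r=11.5 cylinder at (13, -1) contributes a regular 8-gon of circumradius 11.5 (area = (8/2)·11.500²·sin(360°/8) = 374.06 mm²); the r=12 cylinder at (14.5, 15.5) contributes a regular 8-gon of circumradius 12 (area = (8/2)·12.000²·sin(360°/8) = 407.29 mm²); the cube at (16, -4) (footprint 9×23.5) is included at this height (area 211.50 mm²); Taking the first minus the rest: starting from the 29.5×10 cube (295.00 mm²), the r=11.5 cylinder at (13, -1) partially overlaps it — only the 163.84 mm² overlap (of its 374.06 mm²) is removed, clipping the outline; the r=12 cylinder at (14.5, 15.5) partially overlaps it — only the 26.58 mm² overlap (of its 407.29 mm²) is removed, clipping the outline; the 9×23.5 cube at (16, -4) partially overlaps it — only the 20.20 mm² overlap (of its 211.50 mm²) is removed, clipping the outline — area = 84.38 mm²; (whole slice rotated 85° about Z — lengths, areas and connectivity unchanged). Overall, the cross-section has 2 separate islands. Net area = 84.38 mm².

84.38 mm²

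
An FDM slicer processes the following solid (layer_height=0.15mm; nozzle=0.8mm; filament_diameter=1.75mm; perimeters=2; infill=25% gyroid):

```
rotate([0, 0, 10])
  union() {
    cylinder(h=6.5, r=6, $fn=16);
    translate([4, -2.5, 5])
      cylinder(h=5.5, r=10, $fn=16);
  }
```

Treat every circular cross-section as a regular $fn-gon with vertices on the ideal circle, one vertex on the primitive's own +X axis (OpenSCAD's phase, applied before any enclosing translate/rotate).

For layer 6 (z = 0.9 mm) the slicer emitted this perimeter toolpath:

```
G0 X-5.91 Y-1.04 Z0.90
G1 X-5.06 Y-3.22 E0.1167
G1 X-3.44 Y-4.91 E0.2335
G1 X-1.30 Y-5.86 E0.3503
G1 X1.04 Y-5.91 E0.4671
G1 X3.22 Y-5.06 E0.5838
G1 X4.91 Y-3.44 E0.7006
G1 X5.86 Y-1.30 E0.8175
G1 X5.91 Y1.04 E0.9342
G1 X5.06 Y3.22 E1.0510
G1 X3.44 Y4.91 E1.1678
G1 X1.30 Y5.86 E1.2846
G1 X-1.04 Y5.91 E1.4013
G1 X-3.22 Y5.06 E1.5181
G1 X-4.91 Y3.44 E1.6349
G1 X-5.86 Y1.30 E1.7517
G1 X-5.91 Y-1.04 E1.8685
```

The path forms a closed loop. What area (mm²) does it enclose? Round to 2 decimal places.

Apply the shoelace formula to the sequence of (X, Y) vertices; enclosed area = 110.18 mm².

110.18 mm²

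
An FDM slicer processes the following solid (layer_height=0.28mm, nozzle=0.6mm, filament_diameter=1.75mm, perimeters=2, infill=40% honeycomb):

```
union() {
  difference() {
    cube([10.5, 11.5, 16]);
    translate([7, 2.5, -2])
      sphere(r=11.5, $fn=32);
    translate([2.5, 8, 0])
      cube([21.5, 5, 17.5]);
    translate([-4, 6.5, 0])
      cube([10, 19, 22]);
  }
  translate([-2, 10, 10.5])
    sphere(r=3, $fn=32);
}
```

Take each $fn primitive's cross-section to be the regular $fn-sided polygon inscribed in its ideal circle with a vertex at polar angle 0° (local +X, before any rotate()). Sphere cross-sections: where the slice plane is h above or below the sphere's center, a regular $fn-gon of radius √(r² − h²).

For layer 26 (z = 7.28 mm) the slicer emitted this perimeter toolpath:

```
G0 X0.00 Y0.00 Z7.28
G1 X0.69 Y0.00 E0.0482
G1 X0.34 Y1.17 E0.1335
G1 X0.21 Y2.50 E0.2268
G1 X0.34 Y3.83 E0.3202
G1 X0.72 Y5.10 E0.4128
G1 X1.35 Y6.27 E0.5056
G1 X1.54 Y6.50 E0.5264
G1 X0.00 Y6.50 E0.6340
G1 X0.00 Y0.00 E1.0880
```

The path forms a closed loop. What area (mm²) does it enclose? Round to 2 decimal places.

Apply the shoelace formula to the sequence of (X, Y) vertices; enclosed area = 3.55 mm².

3.55 mm²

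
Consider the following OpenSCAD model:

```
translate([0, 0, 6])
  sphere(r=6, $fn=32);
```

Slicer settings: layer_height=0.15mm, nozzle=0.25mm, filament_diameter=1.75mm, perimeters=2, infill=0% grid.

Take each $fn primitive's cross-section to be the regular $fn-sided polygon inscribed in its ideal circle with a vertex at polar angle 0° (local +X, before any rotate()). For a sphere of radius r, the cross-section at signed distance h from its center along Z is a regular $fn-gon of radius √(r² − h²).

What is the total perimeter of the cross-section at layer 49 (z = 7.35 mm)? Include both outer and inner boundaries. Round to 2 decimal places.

At z = 7.35 mm: the r=6 sphere contributes a regular 32-gon of circumradius √(6²−1.35²) = 5.846 (perimeter = 2·32·5.846·sin(180°/32) = 36.67 mm). Overall, the cross-section is a single solid region. Total boundary length (outer) = 36.67 mm.

36.67 mm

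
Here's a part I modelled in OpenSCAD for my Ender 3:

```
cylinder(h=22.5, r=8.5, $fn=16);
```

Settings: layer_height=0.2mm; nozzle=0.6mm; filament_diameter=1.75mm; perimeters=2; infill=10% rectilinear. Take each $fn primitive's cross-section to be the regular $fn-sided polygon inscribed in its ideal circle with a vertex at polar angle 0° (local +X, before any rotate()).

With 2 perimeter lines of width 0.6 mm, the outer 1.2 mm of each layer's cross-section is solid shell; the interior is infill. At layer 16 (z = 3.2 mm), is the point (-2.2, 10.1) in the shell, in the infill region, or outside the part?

At z = 3.2 mm: the r=8.5 cylinder contributes a regular 16-gon of circumradius 8.5. Overall, the cross-section is a single solid region. The nearest boundary edge runs (0.00, 8.50)→(-3.25, 7.85); distance from the point to it = 2.00 mm. The point is not inside any of the regions above, so it lies outside the cross-section (2.00 mm from the nearest boundary).

outside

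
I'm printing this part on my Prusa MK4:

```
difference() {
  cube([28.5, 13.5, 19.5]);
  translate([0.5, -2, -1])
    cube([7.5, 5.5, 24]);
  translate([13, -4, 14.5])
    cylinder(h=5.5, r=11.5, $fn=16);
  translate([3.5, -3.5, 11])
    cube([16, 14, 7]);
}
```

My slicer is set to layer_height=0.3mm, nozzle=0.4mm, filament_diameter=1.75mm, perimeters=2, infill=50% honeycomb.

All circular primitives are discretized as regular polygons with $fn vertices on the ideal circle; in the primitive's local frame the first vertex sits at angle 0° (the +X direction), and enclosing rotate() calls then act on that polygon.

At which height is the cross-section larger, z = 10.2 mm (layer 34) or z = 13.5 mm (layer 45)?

Layer 34 (z = 10.2): the cube is present — its section is the full 28.5×13.5 rectangle (area 384.75 mm²); the cube at (0.5, -2) is present — its section is the full 7.5×5.5 rectangle (area 41.25 mm²); the cylinder at (13, -4) is not intersected at this z (z outside [14.5, 20]); the cube at (3.5, -3.5) does not reach this height (z outside [11, 18]); Subtracting the remaining from the first: starting from the 28.5×13.5 cube (384.75 mm²), the 7.5×5.5 cube at (0.5, -2) partially overlaps it — only the 26.25 mm² overlap (of its 41.25 mm²) is removed, clipping the outline — area = 358.50 mm². So its area = 358.50 mm². Layer 45 (z = 13.5): the cube (footprint 28.5×13.5) is included at this height (area 384.75 mm²); the 7.5×5.5 cube at (0.5, -2) contributes its full rectangle (area 41.25 mm²); the cylinder at (13, -4) is not intersected at this z (z outside [14.5, 20]); the 16×14 cube at (3.5, -3.5) contributes its full rectangle (area 224.00 mm²); After the difference (first − rest): starting from the 28.5×13.5 cube (384.75 mm²), the 7.5×5.5 cube at (0.5, -2) partially overlaps it — only the 26.25 mm² overlap (of its 41.25 mm²) is removed, clipping the outline; the 16×14 cube at (3.5, -3.5) partially overlaps it — only the 152.25 mm² overlap (of its 224.00 mm²) is removed, clipping the outline — area = 206.25 mm². So its area = 206.25 mm². Layer 34 is larger (358.50 vs 206.25 mm²).

layer 34 (z = 10.2 mm)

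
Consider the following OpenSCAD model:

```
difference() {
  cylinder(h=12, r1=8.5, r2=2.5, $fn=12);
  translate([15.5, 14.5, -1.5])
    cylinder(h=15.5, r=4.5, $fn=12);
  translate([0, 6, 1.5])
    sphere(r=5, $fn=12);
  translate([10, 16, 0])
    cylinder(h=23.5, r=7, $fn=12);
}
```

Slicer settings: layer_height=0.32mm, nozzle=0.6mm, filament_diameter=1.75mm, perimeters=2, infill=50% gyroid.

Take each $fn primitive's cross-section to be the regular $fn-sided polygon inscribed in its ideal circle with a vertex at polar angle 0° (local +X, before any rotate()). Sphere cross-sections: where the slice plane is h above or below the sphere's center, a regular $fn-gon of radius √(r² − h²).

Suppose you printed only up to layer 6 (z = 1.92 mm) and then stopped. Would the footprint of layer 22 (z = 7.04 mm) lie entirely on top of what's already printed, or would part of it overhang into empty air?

Compare the two slices. At z = 1.92: the cone: at t=0.160 of its height the radius interpolates to r₁+(r₂−r₁)t = 7.540, giving a regular 12-gon of that circumradius (area = (12/2)·7.540²·sin(360°/12) = 170.55 mm²); the r=4.5 cylinder at (15.5, 14.5) contributes a regular 12-gon of circumradius 4.5 (area = (12/2)·4.500²·sin(360°/12) = 60.75 mm²); the r=5 sphere at (0, 6) slices to a regular 12-gon of circumradius 4.982 (√(r²−h²) with h=0.42 from center) (area = (12/2)·4.982²·sin(360°/12) = 74.47 mm²); the r=7 cylinder at (10, 16) contributes a regular 12-gon of circumradius 7 (area = (12/2)·7.000²·sin(360°/12) = 147.00 mm²); Subtracting the remaining from the first: starting from the cone (170.55 mm²), the r=4.5 cylinder at (15.5, 14.5) misses the remaining region (no effect); the r=5 sphere at (0, 6) partially overlaps it — only the 44.95 mm² overlap (of its 74.47 mm²) is removed, clipping the outline; the r=7 cylinder at (10, 16) misses the remaining region (no effect) — area = 125.60 mm². At z = 7.04: the cone contributes a regular 12-gon of circumradius 4.980 (interpolated between r1=8.5 and r2=2.5 at t=0.587) (area = (12/2)·4.980²·sin(360°/12) = 74.40 mm²); the cylinder at (15.5, 14.5): section is a regular 12-gon, circumradius r=4.5 (area = (12/2)·4.500²·sin(360°/12) = 60.75 mm²); the sphere at (0, 6) is not intersected at this z (|z−center|=5.540 > r=5); the r=7 cylinder at (10, 16) gives a regular 12-gon of circumradius 7 (constant along its height) (area = (12/2)·7.000²·sin(360°/12) = 147.00 mm²); Taking the first minus the rest: starting from the cone (74.40 mm²), the r=4.5 cylinder at (15.5, 14.5) misses the remaining region (no effect); the r=7 cylinder at (10, 16) misses the remaining region (no effect) — area = 74.40 mm². Checking containment: at z = 7.04 the cross-section extends beyond the z = 1.92 cross-section by about 19.87 mm².

part overhangs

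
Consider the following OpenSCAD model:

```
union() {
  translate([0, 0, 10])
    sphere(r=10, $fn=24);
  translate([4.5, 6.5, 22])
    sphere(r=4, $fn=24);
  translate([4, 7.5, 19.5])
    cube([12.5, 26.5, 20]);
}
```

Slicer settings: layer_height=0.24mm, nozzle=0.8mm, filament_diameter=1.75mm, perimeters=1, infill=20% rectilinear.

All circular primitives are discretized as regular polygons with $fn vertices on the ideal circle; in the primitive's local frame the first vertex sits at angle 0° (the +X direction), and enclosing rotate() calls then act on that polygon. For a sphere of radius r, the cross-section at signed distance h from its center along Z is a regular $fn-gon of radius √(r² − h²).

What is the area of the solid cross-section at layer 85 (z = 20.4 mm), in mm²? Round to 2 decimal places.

At z = 20.4 mm: the sphere does not reach this height (|z−center|=10.400 > r=10); the sphere at (4.5, 6.5): section is a regular 24-gon, circumradius = √(r²−h²) = √(4²−1.6²) = 3.666 (area = (24/2)·3.666²·sin(360°/24) = 41.74 mm²); the cube at (4, 7.5) is present — its section is the full 12.5×26.5 rectangle (area 331.25 mm²); Merging all regions: the regions partially overlap — summed areas 372.99 mm² minus the doubly-counted overlap 8.15 mm² gives 364.84 mm² — area = 364.84 mm². Overall, the cross-section is a single solid region. Net area = 364.84 mm².

364.84 mm²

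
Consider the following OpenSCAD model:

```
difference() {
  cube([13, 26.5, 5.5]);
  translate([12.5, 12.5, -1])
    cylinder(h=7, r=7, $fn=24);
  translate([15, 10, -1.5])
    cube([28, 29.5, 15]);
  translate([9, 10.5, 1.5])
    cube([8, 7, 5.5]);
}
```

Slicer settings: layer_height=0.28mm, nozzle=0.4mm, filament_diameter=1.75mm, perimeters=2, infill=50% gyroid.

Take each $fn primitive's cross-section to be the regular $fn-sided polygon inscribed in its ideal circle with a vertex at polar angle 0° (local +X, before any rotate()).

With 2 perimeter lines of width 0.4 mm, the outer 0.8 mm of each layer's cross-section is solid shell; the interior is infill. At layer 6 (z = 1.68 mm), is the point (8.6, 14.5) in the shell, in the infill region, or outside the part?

outside

At z = 1.68 mm: the cube is present — its section is the full 13×26.5 rectangle; the r=7 cylinder at (12.5, 12.5) contributes a regular 24-gon of circumradius 7; the 28×29.5 cube at (15, 10) contributes its full rectangle; the cube at (9, 10.5) (footprint 8×7) is included at this height; Subtracting the remaining from the first: starting from the 13×26.5 cube, the r=7 cylinder at (12.5, 12.5) partially overlaps it — only the 83.06 mm² overlap (of its 152.19 mm²) is removed, clipping the outline; the 28×29.5 cube at (15, 10) misses the remaining region (no effect); the 8×7 cube at (9, 10.5) misses the remaining region (no effect) — 1 connected region. Overall, the cross-section is a single solid region. The nearest boundary edge runs (6.44, 16.00)→(5.74, 14.31); distance from the point to it = 2.57 mm. The point is not inside any of the regions above, so it lies outside the cross-section (2.57 mm from the nearest boundary).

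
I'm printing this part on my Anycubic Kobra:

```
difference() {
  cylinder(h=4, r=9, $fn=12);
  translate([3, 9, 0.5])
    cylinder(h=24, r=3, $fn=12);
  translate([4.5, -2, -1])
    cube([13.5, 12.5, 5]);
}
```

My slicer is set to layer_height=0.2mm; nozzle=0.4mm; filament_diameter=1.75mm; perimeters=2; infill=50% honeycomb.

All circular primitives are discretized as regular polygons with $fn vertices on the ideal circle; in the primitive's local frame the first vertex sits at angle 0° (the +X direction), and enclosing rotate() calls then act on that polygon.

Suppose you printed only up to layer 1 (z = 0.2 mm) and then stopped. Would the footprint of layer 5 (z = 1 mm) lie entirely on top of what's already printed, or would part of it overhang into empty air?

Compare the two slices. At z = 0.2: the r=9 cylinder gives a regular 12-gon of circumradius 9 (constant along its height) (area = (12/2)·9.000²·sin(360°/12) = 243.00 mm²); the cylinder at (3, 9) is absent (z outside [0.5, 24.5]); the cube at (4.5, -2) is present — its section is the full 13.5×12.5 rectangle (area 168.75 mm²); Taking the first minus the rest: starting from the r=9 cylinder (243.00 mm²), the 13.5×12.5 cube at (4.5, -2) partially overlaps it — only the 31.43 mm² overlap (of its 168.75 mm²) is removed, clipping the outline — area = 211.57 mm². At z = 1: the r=9 cylinder gives a regular 12-gon of circumradius 9 (constant along its height) (area = (12/2)·9.000²·sin(360°/12) = 243.00 mm²); the r=3 cylinder at (3, 9) gives a regular 12-gon of circumradius 3 (constant along its height) (area = (12/2)·3.000²·sin(360°/12) = 27.00 mm²); the 13.5×12.5 cube at (4.5, -2) contributes its full rectangle (area 168.75 mm²); Taking the first minus the rest: starting from the r=9 cylinder (243.00 mm²), the r=3 cylinder at (3, 9) partially overlaps it — only the 8.72 mm² overlap (of its 27.00 mm²) is removed, clipping the outline; the 13.5×12.5 cube at (4.5, -2) partially overlaps it — only the 30.94 mm² overlap (of its 168.75 mm²) is removed, clipping the outline — area = 203.34 mm². Checking containment: the cross-section at z = 1 is a subset of the cross-section at z = 0.2.

entirely on top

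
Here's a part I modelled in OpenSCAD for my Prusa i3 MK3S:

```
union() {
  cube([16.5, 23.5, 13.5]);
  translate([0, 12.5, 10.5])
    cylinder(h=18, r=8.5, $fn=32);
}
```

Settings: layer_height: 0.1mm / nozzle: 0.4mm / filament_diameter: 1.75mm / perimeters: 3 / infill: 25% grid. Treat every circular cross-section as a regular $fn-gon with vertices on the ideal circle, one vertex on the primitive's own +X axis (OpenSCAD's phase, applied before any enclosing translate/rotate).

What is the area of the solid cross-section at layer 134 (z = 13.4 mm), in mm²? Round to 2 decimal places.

500.51 mm²

At z = 13.4 mm: the 16.5×23.5 cube contributes its full rectangle (area 387.75 mm²); the r=8.5 cylinder at (0, 12.5) gives a regular 32-gon of circumradius 8.5 (constant along its height) (area = (32/2)·8.500²·sin(360°/32) = 225.52 mm²); Combining (union): the regions partially overlap — summed areas 613.27 mm² minus the doubly-counted overlap 112.76 mm² gives 500.51 mm² — area = 500.51 mm². Overall, the cross-section is a single solid region. Net area = 500.51 mm².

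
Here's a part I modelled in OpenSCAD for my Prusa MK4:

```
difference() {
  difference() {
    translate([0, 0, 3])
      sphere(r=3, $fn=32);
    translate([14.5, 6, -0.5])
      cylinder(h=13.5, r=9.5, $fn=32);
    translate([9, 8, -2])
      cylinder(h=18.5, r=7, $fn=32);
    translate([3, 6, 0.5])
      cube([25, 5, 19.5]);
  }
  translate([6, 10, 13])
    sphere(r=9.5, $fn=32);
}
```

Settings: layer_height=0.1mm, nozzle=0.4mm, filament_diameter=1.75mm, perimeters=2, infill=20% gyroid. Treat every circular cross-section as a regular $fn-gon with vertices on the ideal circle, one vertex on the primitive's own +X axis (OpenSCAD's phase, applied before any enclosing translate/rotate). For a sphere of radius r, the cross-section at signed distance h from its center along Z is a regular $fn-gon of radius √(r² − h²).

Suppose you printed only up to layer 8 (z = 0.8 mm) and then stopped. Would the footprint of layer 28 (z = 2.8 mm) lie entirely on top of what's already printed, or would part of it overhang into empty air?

Compare the two slices. At z = 0.8: the sphere: section is a regular 32-gon, circumradius = √(r²−h²) = √(3²−2.2²) = 2.040 (area = (32/2)·2.040²·sin(360°/32) = 12.99 mm²); the cylinder at (14.5, 6): section is a regular 32-gon, circumradius r=9.5 (area = (32/2)·9.500²·sin(360°/32) = 281.71 mm²); the r=7 cylinder at (9, 8) contributes a regular 32-gon of circumradius 7 (area = (32/2)·7.000²·sin(360°/32) = 152.95 mm²); the 25×5 cube at (3, 6) contributes its full rectangle (area 125.00 mm²); Taking the first minus the rest: starting from the r=3 sphere (12.99 mm²), the r=9.5 cylinder at (14.5, 6) misses the remaining region (no effect); the r=7 cylinder at (9, 8) misses the remaining region (no effect); the 25×5 cube at (3, 6) misses the remaining region (no effect) — area = 12.99 mm²; the sphere at (6, 10) does not reach this height (|z−center|=12.200 > r=9.5); Subtracting the remaining from the first: none of the subtracted shapes is present at this height, so that combined region is unchanged — area = 12.99 mm². At z = 2.8: the r=3 sphere slices to a regular 32-gon of circumradius 2.993 (√(r²−h²) with h=0.2 from center) (area = (32/2)·2.993²·sin(360°/32) = 27.97 mm²); the cylinder at (14.5, 6): section is a regular 32-gon, circumradius r=9.5 (area = (32/2)·9.500²·sin(360°/32) = 281.71 mm²); the r=7 cylinder at (9, 8) gives a regular 32-gon of circumradius 7 (constant along its height) (area = (32/2)·7.000²·sin(360°/32) = 152.95 mm²); the cube at (3, 6) (footprint 25×5) is included at this height (area 125.00 mm²); After the difference (first − rest): starting from the r=3 sphere (27.97 mm²), the r=9.5 cylinder at (14.5, 6) misses the remaining region (no effect); the r=7 cylinder at (9, 8) misses the remaining region (no effect); the 25×5 cube at (3, 6) misses the remaining region (no effect) — area = 27.97 mm²; the sphere at (6, 10) is absent (|z−center|=10.200 > r=9.5); After the difference (first − rest): none of the subtracted shapes is present at this height, so the result so far is unchanged — area = 27.97 mm². Checking containment: at z = 2.8 the cross-section extends beyond the z = 0.8 cross-section by about 14.98 mm².

part overhangs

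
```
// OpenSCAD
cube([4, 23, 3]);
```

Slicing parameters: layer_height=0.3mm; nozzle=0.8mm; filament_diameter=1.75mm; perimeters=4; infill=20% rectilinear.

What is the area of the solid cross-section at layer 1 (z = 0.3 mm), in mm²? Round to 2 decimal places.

92.00 mm²

At z = 0.3 mm: the 4×23 cube contributes its full rectangle (area 92.00 mm²). Overall, the cross-section is a single solid region. Net area = 92.00 mm².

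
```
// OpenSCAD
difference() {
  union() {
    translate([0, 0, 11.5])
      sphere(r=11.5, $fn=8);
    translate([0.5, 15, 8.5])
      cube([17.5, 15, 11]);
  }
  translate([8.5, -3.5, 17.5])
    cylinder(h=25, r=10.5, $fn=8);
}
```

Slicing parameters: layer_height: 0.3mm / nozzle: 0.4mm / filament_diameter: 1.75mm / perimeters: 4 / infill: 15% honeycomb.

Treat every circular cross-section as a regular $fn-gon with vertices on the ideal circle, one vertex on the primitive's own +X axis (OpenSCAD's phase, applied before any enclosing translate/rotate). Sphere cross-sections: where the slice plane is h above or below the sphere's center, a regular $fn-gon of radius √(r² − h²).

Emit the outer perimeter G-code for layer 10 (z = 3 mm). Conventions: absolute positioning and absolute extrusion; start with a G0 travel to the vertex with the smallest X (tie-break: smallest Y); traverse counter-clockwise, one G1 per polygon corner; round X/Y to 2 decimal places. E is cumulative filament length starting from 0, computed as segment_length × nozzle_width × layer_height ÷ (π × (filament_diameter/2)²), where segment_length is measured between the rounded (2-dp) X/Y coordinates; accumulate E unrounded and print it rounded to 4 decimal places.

G0 X-7.75 Y0.00 Z3.00
G1 X-5.48 Y-5.48 E0.2959
G1 X0.00 Y-7.75 E0.5919
G1 X5.48 Y-5.48 E0.8878
G1 X7.75 Y0.00 E1.1837
G1 X5.48 Y5.48 E1.4796
G1 X0.00 Y7.75 E1.7756
G1 X-5.48 Y5.48 E2.0715
G1 X-7.75 Y0.00 E2.3674

At z = 3 mm: the r=11.5 sphere slices to a regular 8-gon of circumradius 7.746 (√(r²−h²) with h=8.5 from center); the cube at (0.5, 15) is not intersected at this z (z outside [8.5, 19.5]); Taking the union: only the r=11.5 sphere is present, so the union is just that shape — 1 connected region; the cylinder at (8.5, -3.5) is not intersected at this z (z outside [17.5, 42.5]); Subtracting the remaining from the first: none of the subtracted shapes is present at this height, so that combined region is unchanged — 1 connected region. The outline is a single polygon with 8 vertices. Extrusion per mm of travel: 0.4 × 0.3 / (π × 0.875²) = 0.049890. Accumulating E over each segment gives final E = 2.3674.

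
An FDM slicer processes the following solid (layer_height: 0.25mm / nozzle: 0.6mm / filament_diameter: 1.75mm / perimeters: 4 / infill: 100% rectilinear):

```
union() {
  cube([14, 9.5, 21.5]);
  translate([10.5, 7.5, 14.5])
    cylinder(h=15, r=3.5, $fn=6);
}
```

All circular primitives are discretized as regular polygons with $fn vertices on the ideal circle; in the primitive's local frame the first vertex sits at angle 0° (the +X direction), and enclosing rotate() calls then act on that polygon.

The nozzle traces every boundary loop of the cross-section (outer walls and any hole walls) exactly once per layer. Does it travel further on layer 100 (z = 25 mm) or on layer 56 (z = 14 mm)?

Layer 100 (z = 25): the cube is not intersected at this z (z outside [0, 21.5]); the r=3.5 cylinder at (10.5, 7.5) gives a regular 6-gon of circumradius 3.5 (constant along its height) (perimeter = 2·6·3.500·sin(180°/6) = 21.00 mm); Combining (union): only the r=3.5 cylinder at (10.5, 7.5) is present, so the union is just that shape — boundary = 21.00 mm. So its perimeter = 21.00 mm. Layer 56 (z = 14): the cube is present — its section is the full 14×9.5 rectangle (perimeter 47.00 mm); the cylinder at (10.5, 7.5) is absent (z outside [14.5, 29.5]); Merging all regions: only the 14×9.5 cube is present, so the union is just that shape — boundary = 47.00 mm. So its perimeter = 47.00 mm. Layer 56 is larger (47.00 vs 21.00 mm).

layer 56 (z = 14 mm)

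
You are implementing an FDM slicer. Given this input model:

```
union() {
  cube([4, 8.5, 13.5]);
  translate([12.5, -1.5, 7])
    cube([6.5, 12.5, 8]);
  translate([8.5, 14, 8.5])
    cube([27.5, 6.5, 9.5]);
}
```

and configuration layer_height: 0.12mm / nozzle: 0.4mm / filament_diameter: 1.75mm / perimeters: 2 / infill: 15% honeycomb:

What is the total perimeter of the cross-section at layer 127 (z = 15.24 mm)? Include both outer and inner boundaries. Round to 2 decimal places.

68.00 mm

At z = 15.24 mm: the cube is absent (z outside [0, 13.5]); the cube at (12.5, -1.5) is absent (z outside [7, 15]); the cube at (8.5, 14) is present — its section is the full 27.5×6.5 rectangle (perimeter 68.00 mm); Taking the union: only the 27.5×6.5 cube at (8.5, 14) is present, so the union is just that shape — boundary = 68.00 mm. Overall, the cross-section is a single solid region. Total boundary length (outer) = 68.00 mm.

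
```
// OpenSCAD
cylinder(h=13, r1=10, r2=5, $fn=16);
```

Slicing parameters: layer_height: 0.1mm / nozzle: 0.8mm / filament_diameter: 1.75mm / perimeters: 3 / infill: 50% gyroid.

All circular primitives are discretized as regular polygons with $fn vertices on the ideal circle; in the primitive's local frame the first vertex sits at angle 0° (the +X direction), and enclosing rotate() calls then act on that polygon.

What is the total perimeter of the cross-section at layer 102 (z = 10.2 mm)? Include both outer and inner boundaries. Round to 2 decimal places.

At z = 10.2 mm: the cone contributes a regular 16-gon of circumradius 6.077 (interpolated between r1=10 and r2=5 at t=0.785) (perimeter = 2·16·6.077·sin(180°/16) = 37.94 mm). Overall, the cross-section is a single solid region. Total boundary length (outer) = 37.94 mm.

37.94 mm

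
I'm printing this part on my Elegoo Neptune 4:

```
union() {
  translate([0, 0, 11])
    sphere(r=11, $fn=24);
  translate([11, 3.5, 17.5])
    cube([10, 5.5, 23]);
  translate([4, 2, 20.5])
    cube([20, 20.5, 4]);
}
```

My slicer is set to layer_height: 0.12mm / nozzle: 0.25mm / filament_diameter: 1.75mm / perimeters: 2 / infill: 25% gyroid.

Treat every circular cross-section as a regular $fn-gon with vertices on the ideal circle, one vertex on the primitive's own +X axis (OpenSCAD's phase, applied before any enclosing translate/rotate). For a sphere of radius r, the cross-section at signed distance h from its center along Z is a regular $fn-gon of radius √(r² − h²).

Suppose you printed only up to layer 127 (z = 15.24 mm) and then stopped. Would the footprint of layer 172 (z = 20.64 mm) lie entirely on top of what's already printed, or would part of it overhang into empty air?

Compare the two slices. At z = 15.24: the r=11 sphere contributes a regular 24-gon of circumradius √(11²−4.24²) = 10.150 (area = (24/2)·10.150²·sin(360°/24) = 319.97 mm²); the cube at (11, 3.5) is absent (z outside [17.5, 40.5]); the cube at (4, 2) does not reach this height (z outside [20.5, 24.5]); Taking the union: only the r=11 sphere is present, so the union is just that shape — area = 319.97 mm². At z = 20.64: the sphere: section is a regular 24-gon, circumradius = √(r²−h²) = √(11²−9.64²) = 5.298 (area = (24/2)·5.298²·sin(360°/24) = 87.18 mm²); the cube at (11, 3.5) is present — its section is the full 10×5.5 rectangle (area 55.00 mm²); the cube at (4, 2) (footprint 20×20.5) is included at this height (area 410.00 mm²); Merging all regions: the regions partially overlap — summed areas 552.18 mm² minus the doubly-counted overlap 55.69 mm² gives 496.49 mm² — area = 496.49 mm². Checking containment: at z = 20.64 the cross-section extends beyond the z = 15.24 cross-section by about 381.32 mm².

part overhangs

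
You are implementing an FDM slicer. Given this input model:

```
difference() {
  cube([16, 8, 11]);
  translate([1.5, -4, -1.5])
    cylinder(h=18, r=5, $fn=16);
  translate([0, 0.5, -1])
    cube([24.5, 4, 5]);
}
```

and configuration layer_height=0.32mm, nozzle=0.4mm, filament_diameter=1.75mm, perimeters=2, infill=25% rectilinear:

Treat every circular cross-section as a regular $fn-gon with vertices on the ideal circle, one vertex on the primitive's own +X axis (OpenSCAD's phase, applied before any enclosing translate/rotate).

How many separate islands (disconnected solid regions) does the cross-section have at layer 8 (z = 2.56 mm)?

2

At z = 2.56 mm: the 16×8 cube contributes its full rectangle; the r=5 cylinder at (1.5, -4) contributes a regular 16-gon of circumradius 5; the 24.5×4 cube at (0, 0.5) contributes its full rectangle; After the difference (first − rest): starting from the 16×8 cube, the r=5 cylinder at (1.5, -4) partially overlaps it — only the 3.11 mm² overlap (of its 76.54 mm²) is removed, clipping the outline; the 24.5×4 cube at (0, 0.5) partially overlaps it — only the 62.87 mm² overlap (of its 98.00 mm²) is removed, clipping the outline — 2 connected regions. Overall, the cross-section has 2 separate islands. Island count = 2.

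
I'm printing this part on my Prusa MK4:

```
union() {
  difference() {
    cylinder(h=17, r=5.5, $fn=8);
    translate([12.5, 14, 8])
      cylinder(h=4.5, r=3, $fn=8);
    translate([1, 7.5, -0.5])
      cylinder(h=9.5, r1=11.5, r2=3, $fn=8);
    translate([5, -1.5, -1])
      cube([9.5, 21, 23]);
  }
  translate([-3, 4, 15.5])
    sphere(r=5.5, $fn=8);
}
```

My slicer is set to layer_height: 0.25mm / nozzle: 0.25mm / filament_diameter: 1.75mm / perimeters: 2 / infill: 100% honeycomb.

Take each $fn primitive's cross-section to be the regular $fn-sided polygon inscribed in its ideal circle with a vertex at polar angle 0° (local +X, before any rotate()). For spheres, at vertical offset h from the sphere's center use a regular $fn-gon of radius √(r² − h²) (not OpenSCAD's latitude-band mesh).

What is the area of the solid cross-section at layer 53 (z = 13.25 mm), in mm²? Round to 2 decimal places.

At z = 13.25 mm: the r=5.5 cylinder gives a regular 8-gon of circumradius 5.5 (constant along its height) (area = (8/2)·5.500²·sin(360°/8) = 85.56 mm²); the cylinder at (12.5, 14) is not intersected at this z (z outside [8, 12.5]); the cone at (1, 7.5) does not reach this height (z outside [-0.5, 9]); the cube at (5, -1.5) is present — its section is the full 9.5×21 rectangle (area 199.50 mm²); Subtracting the remaining from the first: starting from the r=5.5 cylinder (85.56 mm²), the 9.5×21 cube at (5, -1.5) partially overlaps it — only the 0.60 mm² overlap (of its 199.50 mm²) is removed, clipping the outline — area = 84.96 mm²; the r=5.5 sphere at (-3, 4) slices to a regular 8-gon of circumradius 5.019 (√(r²−h²) with h=2.25 from center) (area = (8/2)·5.019²·sin(360°/8) = 71.24 mm²); Merging all regions: the regions partially overlap — summed areas 156.20 mm² minus the doubly-counted overlap 30.53 mm² gives 125.67 mm² — area = 125.67 mm². Overall, the cross-section is a single solid region. Net area = 125.67 mm².

125.67 mm²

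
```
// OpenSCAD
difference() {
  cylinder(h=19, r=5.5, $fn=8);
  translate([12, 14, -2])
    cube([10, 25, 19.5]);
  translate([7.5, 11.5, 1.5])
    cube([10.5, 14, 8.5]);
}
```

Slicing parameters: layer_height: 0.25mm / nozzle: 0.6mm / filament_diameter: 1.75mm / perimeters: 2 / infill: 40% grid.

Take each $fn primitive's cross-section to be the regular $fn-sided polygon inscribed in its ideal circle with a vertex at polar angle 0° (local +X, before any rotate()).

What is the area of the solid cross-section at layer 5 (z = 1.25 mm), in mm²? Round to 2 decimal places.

At z = 1.25 mm: the cylinder: section is a regular 8-gon, circumradius r=5.5 (area = (8/2)·5.500²·sin(360°/8) = 85.56 mm²); the cube at (12, 14) (footprint 10×25) is included at this height (area 250.00 mm²); the cube at (7.5, 11.5) is not intersected at this z (z outside [1.5, 10]); After the difference (first − rest): starting from the r=5.5 cylinder (85.56 mm²), the 10×25 cube at (12, 14) misses the remaining region (no effect) — area = 85.56 mm². Overall, the cross-section is a single solid region. Net area = 85.56 mm².

85.56 mm²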